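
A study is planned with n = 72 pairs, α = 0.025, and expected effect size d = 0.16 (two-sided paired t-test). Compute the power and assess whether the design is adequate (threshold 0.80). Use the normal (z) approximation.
Power ≈ 0.19; the study is underpowered (power < 0.80)

Power calculation (paired t-test, normal approximation):
z_β = d · √n - z_{α/2}
z_β = 0.16 · √72 - 2.241
z_β = 0.16 · 8.485 - 2.241
z_β = -0.884

Power = Φ(z_β) = Φ(-0.884) ≈ 0.188

Effect size d = 0.16 is very small by Cohen's convention (0.2/0.5/0.8).

Threshold: power ≥ 0.80 is conventionally adequate.
Power ≈ 0.19 → the study is underpowered (power < 0.80).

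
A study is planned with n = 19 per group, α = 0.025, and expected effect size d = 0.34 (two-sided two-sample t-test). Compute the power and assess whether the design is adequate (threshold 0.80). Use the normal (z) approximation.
Power ≈ 0.12; the study is underpowered (power < 0.80)

Power calculation (two-sample t-test, normal approximation):
z_β = d · √(n/2) - z_{α/2}
z_β = 0.34 · √(19/2) - 2.241
z_β = 0.34 · 3.082 - 2.241
z_β = -1.193

Power = Φ(z_β) = Φ(-1.193) ≈ 0.116

Effect size d = 0.34 is small by Cohen's convention (0.2/0.5/0.8).

Threshold: power ≥ 0.80 is conventionally adequate.
Power ≈ 0.12 → the study is underpowered (power < 0.80).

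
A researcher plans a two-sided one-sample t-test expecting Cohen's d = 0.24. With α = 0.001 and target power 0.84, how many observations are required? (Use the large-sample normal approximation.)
n = 319

Sample size formula (one-sample t-test, normal approximation):
n = ((z_{α/2} + z_β) / d)²

z_{α/2} = 3.291 (for α = 0.001, two-sided)
z_β = 0.994 (for power = 0.84)
d = 0.24

n = ((3.291 + 0.994) / 0.24)²
n = (17.854)²
n ≈ 318.77
Round up to the next whole number: n = 319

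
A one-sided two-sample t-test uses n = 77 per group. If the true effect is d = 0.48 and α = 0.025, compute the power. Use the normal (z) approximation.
Power ≈ 0.85

Power calculation (two-sample t-test, normal approximation):
z_β = d · √(n/2) - z_α
z_β = 0.48 · √(77/2) - 1.960
z_β = 0.48 · 6.205 - 1.960
z_β = 1.018

Power = Φ(z_β) = Φ(1.018) ≈ 0.846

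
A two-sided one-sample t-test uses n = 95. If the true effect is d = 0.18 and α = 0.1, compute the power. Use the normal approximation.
Power ≈ 0.54

Power calculation (one-sample t-test, normal approximation):
z_β = d · √n - z_{α/2}
z_β = 0.18 · √95 - 1.645
z_β = 0.18 · 9.747 - 1.645
z_β = 0.110

Power = Φ(z_β) = Φ(0.110) ≈ 0.544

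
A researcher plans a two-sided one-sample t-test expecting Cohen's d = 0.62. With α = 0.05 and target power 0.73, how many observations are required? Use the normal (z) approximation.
n = 18

Sample size formula (one-sample t-test, normal approximation):
n = ((z_{α/2} + z_β) / d)²

z_{α/2} = 1.960 (for α = 0.05, two-sided)
z_β = 0.613 (for power = 0.73)
d = 0.62

n = ((1.960 + 0.613) / 0.62)²
n = (4.150)²
n ≈ 17.22
Round up to the next whole number: n = 18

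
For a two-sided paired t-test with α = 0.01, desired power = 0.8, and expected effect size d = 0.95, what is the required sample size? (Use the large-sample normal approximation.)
n = 13 pairs

Sample size formula (paired t-test, normal approximation):
n = ((z_{α/2} + z_β) / d)²

z_{α/2} = 2.576 (for α = 0.01, two-sided)
z_β = 0.842 (for power = 0.8)
d = 0.95

n = ((2.576 + 0.842) / 0.95)²
n = (3.598)²
n ≈ 12.95
Round up to the next whole number: n = 13 pairs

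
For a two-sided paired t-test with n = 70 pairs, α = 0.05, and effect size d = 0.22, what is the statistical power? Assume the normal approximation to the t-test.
Power ≈ 0.45

Power calculation (paired t-test, normal approximation):
z_β = d · √n - z_{α/2}
z_β = 0.22 · √70 - 1.960
z_β = 0.22 · 8.367 - 1.960
z_β = -0.119

Power = Φ(z_β) = Φ(-0.119) ≈ 0.453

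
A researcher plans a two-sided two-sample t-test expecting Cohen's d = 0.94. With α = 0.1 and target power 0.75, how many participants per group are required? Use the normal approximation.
n = 13 per group

Sample size formula (two-sample t-test, normal approximation):
n = 2 · ((z_{α/2} + z_β) / d)²

z_{α/2} = 1.645 (for α = 0.1, two-sided)
z_β = 0.674 (for power = 0.75)
d = 0.94

n = 2 · ((1.645 + 0.674) / 0.94)²
n = 2 · (2.467)²
n ≈ 12.17
Round up to the next whole number: n = 13 per group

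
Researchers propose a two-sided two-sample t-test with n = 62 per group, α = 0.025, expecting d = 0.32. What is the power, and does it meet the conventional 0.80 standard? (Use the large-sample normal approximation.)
Power ≈ 0.32; the study is underpowered (power < 0.80)

Power calculation (two-sample t-test, normal approximation):
z_β = d · √(n/2) - z_{α/2}
z_β = 0.32 · √(62/2) - 2.241
z_β = 0.32 · 5.568 - 2.241
z_β = -0.460

Power = Φ(z_β) = Φ(-0.460) ≈ 0.323

Effect size d = 0.32 is small by Cohen's convention (0.2/0.5/0.8).

Threshold: power ≥ 0.80 is conventionally adequate.
Power ≈ 0.32 → the study is underpowered (power < 0.80).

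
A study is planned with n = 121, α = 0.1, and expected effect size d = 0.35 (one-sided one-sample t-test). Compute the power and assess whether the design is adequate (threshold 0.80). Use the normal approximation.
Power ≈ 0.99; the study is adequately powered (power ≥ 0.80)

Power calculation (one-sample t-test, normal approximation):
z_β = d · √n - z_α
z_β = 0.35 · √121 - 1.282
z_β = 0.35 · 11.000 - 1.282
z_β = 2.568

Power = Φ(z_β) = Φ(2.568) ≈ 0.995

Effect size d = 0.35 is small by Cohen's convention (0.2/0.5/0.8).

Threshold: power ≥ 0.80 is conventionally adequate.
Power ≈ 0.99 → the study is adequately powered (power ≥ 0.80).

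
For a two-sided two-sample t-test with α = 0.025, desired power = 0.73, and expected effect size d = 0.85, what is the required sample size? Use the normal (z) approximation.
n = 23 per group

Sample size formula (two-sample t-test, normal approximation):
n = 2 · ((z_{α/2} + z_β) / d)²

z_{α/2} = 2.241 (for α = 0.025, two-sided)
z_β = 0.613 (for power = 0.73)
d = 0.85

n = 2 · ((2.241 + 0.613) / 0.85)²
n = 2 · (3.358)²
n ≈ 22.55
Round up to the next whole number: n = 23 per group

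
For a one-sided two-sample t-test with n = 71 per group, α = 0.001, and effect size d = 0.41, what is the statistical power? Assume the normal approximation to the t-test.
Power ≈ 0.26

Power calculation (two-sample t-test, normal approximation):
z_β = d · √(n/2) - z_α
z_β = 0.41 · √(71/2) - 3.090
z_β = 0.41 · 5.958 - 3.090
z_β = -0.647

Power = Φ(z_β) = Φ(-0.647) ≈ 0.259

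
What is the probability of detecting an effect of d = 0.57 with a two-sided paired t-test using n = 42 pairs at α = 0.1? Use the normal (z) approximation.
Power ≈ 0.98

Power calculation (paired t-test, normal approximation):
z_β = d · √n - z_{α/2}
z_β = 0.57 · √42 - 1.645
z_β = 0.57 · 6.481 - 1.645
z_β = 2.049

Power = Φ(z_β) = Φ(2.049) ≈ 0.980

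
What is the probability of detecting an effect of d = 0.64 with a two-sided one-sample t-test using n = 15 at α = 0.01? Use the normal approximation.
Power ≈ 0.46

Power calculation (one-sample t-test, normal approximation):
z_β = d · √n - z_{α/2}
z_β = 0.64 · √15 - 2.576
z_β = 0.64 · 3.873 - 2.576
z_β = -0.097

Power = Φ(z_β) = Φ(-0.097) ≈ 0.461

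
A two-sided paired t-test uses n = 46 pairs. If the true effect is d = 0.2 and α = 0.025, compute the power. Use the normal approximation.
Power ≈ 0.19

Power calculation (paired t-test, normal approximation):
z_β = d · √n - z_{α/2}
z_β = 0.2 · √46 - 2.241
z_β = 0.2 · 6.782 - 2.241
z_β = -0.885

Power = Φ(z_β) = Φ(-0.885) ≈ 0.188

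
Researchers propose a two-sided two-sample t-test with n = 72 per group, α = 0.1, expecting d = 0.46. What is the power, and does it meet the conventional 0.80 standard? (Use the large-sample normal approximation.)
Power ≈ 0.87; the study is adequately powered (power ≥ 0.80)

Power calculation (two-sample t-test, normal approximation):
z_β = d · √(n/2) - z_{α/2}
z_β = 0.46 · √(72/2) - 1.645
z_β = 0.46 · 6.000 - 1.645
z_β = 1.115

Power = Φ(z_β) = Φ(1.115) ≈ 0.868

Effect size d = 0.46 is small by Cohen's convention (0.2/0.5/0.8).

Threshold: power ≥ 0.80 is conventionally adequate.
Power ≈ 0.87 → the study is adequately powered (power ≥ 0.80).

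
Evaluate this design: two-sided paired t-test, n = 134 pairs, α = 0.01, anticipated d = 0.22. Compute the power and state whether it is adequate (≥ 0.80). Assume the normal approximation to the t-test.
Power ≈ 0.49; the study is underpowered (power < 0.80)

Power calculation (paired t-test, normal approximation):
z_β = d · √n - z_{α/2}
z_β = 0.22 · √134 - 2.576
z_β = 0.22 · 11.576 - 2.576
z_β = -0.029

Power = Φ(z_β) = Φ(-0.029) ≈ 0.488

Effect size d = 0.22 is small by Cohen's convention (0.2/0.5/0.8).

Threshold: power ≥ 0.80 is conventionally adequate.
Power ≈ 0.49 → the study is underpowered (power < 0.80).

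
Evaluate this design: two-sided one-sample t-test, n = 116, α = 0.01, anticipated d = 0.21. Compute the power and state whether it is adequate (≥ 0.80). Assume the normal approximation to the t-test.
Power ≈ 0.38; the study is underpowered (power < 0.80)

Power calculation (one-sample t-test, normal approximation):
z_β = d · √n - z_{α/2}
z_β = 0.21 · √116 - 2.576
z_β = 0.21 · 10.770 - 2.576
z_β = -0.314

Power = Φ(z_β) = Φ(-0.314) ≈ 0.377

Effect size d = 0.21 is small by Cohen's convention (0.2/0.5/0.8).

Threshold: power ≥ 0.80 is conventionally adequate.
Power ≈ 0.38 → the study is underpowered (power < 0.80).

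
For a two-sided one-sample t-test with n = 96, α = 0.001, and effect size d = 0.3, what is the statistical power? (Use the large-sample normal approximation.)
Power ≈ 0.36

Power calculation (one-sample t-test, normal approximation):
z_β = d · √n - z_{α/2}
z_β = 0.3 · √96 - 3.291
z_β = 0.3 · 9.798 - 3.291
z_β = -0.351

Power = Φ(z_β) = Φ(-0.351) ≈ 0.363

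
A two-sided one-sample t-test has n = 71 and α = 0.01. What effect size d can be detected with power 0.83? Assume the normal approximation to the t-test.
d ≈ 0.42

Minimum detectable effect (one-sample t-test, normal approximation):
d = (z_{α/2} + z_β) / √n
d = (2.576 + 0.954) / √71
d = 3.530 / 8.426
d ≈ 0.42

By Cohen's convention (0.2 small / 0.5 medium / 0.8 large): small effect.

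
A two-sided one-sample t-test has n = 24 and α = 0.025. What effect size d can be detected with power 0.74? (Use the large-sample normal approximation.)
d ≈ 0.59

Minimum detectable effect (one-sample t-test, normal approximation):
d = (z_{α/2} + z_β) / √n
d = (2.241 + 0.643) / √24
d = 2.885 / 4.899
d ≈ 0.59

By Cohen's convention (0.2 small / 0.5 medium / 0.8 large): medium effect.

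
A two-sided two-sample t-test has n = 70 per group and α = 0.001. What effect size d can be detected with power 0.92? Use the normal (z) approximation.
d ≈ 0.79

Minimum detectable effect (two-sample t-test, normal approximation):
d = (z_{α/2} + z_β) / √(n/2)
d = (3.291 + 1.405) / √(70/2)
d = 4.696 / 5.916
d ≈ 0.79

By Cohen's convention (0.2 small / 0.5 medium / 0.8 large): medium effect.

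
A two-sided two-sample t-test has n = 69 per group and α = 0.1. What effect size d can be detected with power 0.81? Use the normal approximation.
d ≈ 0.43

Minimum detectable effect (two-sample t-test, normal approximation):
d = (z_{α/2} + z_β) / √(n/2)
d = (1.645 + 0.878) / √(69/2)
d = 2.523 / 5.874
d ≈ 0.43

By Cohen's convention (0.2 small / 0.5 medium / 0.8 large): small effect.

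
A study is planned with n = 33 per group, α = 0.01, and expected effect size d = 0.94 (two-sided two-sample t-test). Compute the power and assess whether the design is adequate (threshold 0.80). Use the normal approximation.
Power ≈ 0.89; the study is adequately powered (power ≥ 0.80)

Power calculation (two-sample t-test, normal approximation):
z_β = d · √(n/2) - z_{α/2}
z_β = 0.94 · √(33/2) - 2.576
z_β = 0.94 · 4.062 - 2.576
z_β = 1.242

Power = Φ(z_β) = Φ(1.242) ≈ 0.893

Effect size d = 0.94 is large by Cohen's convention (0.2/0.5/0.8).

Threshold: power ≥ 0.80 is conventionally adequate.
Power ≈ 0.89 → the study is adequately powered (power ≥ 0.80).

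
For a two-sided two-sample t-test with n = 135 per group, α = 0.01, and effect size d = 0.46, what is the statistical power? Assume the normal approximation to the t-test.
Power ≈ 0.89

Power calculation (two-sample t-test, normal approximation):
z_β = d · √(n/2) - z_{α/2}
z_β = 0.46 · √(135/2) - 2.576
z_β = 0.46 · 8.216 - 2.576
z_β = 1.203

Power = Φ(z_β) = Φ(1.203) ≈ 0.886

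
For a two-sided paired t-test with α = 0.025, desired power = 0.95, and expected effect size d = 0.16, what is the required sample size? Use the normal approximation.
n = 590 pairs

Sample size formula (paired t-test, normal approximation):
n = ((z_{α/2} + z_β) / d)²

z_{α/2} = 2.241 (for α = 0.025, two-sided)
z_β = 1.645 (for power = 0.95)
d = 0.16

n = ((2.241 + 1.645) / 0.16)²
n = (24.288)²
n ≈ 589.91
Round up to the next whole number: n = 590 pairs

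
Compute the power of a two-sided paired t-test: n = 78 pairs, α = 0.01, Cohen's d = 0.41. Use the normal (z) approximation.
Power ≈ 0.85

Power calculation (paired t-test, normal approximation):
z_β = d · √n - z_{α/2}
z_β = 0.41 · √78 - 2.576
z_β = 0.41 · 8.832 - 2.576
z_β = 1.045

Power = Φ(z_β) = Φ(1.045) ≈ 0.852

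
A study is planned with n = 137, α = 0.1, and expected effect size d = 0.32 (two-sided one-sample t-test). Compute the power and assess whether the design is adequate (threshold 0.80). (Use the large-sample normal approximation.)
Power ≈ 0.98; the study is adequately powered (power ≥ 0.80)

Power calculation (one-sample t-test, normal approximation):
z_β = d · √n - z_{α/2}
z_β = 0.32 · √137 - 1.645
z_β = 0.32 · 11.705 - 1.645
z_β = 2.101

Power = Φ(z_β) = Φ(2.101) ≈ 0.982

Effect size d = 0.32 is small by Cohen's convention (0.2/0.5/0.8).

Threshold: power ≥ 0.80 is conventionally adequate.
Power ≈ 0.98 → the study is adequately powered (power ≥ 0.80).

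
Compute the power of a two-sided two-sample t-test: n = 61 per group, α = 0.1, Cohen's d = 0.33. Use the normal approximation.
Power ≈ 0.57

Power calculation (two-sample t-test, normal approximation):
z_β = d · √(n/2) - z_{α/2}
z_β = 0.33 · √(61/2) - 1.645
z_β = 0.33 · 5.523 - 1.645
z_β = 0.178

Power = Φ(z_β) = Φ(0.178) ≈ 0.570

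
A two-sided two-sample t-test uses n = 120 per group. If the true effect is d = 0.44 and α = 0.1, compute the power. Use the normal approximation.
Power ≈ 0.96

Power calculation (two-sample t-test, normal approximation):
z_β = d · √(n/2) - z_{α/2}
z_β = 0.44 · √(120/2) - 1.645
z_β = 0.44 · 7.746 - 1.645
z_β = 1.763

Power = Φ(z_β) = Φ(1.763) ≈ 0.961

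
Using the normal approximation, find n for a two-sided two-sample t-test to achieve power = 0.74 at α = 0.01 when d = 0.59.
n = 60 per group

Sample size formula (two-sample t-test, normal approximation):
n = 2 · ((z_{α/2} + z_β) / d)²

z_{α/2} = 2.576 (for α = 0.01, two-sided)
z_β = 0.643 (for power = 0.74)
d = 0.59

n = 2 · ((2.576 + 0.643) / 0.59)²
n = 2 · (5.456)²
n ≈ 59.54
Round up to the next whole number: n = 60 per group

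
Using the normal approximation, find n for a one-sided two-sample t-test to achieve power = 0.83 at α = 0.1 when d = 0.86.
n = 14 per group

Sample size formula (two-sample t-test, normal approximation):
n = 2 · ((z_α + z_β) / d)²

z_α = 1.282 (for α = 0.1, one-sided)
z_β = 0.954 (for power = 0.83)
d = 0.86

n = 2 · ((1.282 + 0.954) / 0.86)²
n = 2 · (2.600)²
n ≈ 13.52
Round up to the next whole number: n = 14 per group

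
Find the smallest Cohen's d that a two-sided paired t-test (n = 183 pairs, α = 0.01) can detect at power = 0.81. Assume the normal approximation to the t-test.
d ≈ 0.26

Minimum detectable effect (paired t-test, normal approximation):
d = (z_{α/2} + z_β) / √n
d = (2.576 + 0.878) / √183
d = 3.454 / 13.528
d ≈ 0.26

By Cohen's convention (0.2 small / 0.5 medium / 0.8 large): small effect.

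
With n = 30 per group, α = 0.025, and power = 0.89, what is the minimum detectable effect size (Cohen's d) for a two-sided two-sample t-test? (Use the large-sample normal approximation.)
d ≈ 0.90

Minimum detectable effect (two-sample t-test, normal approximation):
d = (z_{α/2} + z_β) / √(n/2)
d = (2.241 + 1.227) / √(30/2)
d = 3.468 / 3.873
d ≈ 0.90

By Cohen's convention (0.2 small / 0.5 medium / 0.8 large): large effect.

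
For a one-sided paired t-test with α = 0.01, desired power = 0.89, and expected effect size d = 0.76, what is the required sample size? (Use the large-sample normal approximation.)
n = 22 pairs

Sample size formula (paired t-test, normal approximation):
n = ((z_α + z_β) / d)²

z_α = 2.326 (for α = 0.01, one-sided)
z_β = 1.227 (for power = 0.89)
d = 0.76

n = ((2.326 + 1.227) / 0.76)²
n = (4.675)²
n ≈ 21.86
Round up to the next whole number: n = 22 pairs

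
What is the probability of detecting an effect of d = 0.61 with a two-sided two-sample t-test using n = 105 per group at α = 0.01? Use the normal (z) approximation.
Power ≈ 0.97

Power calculation (two-sample t-test, normal approximation):
z_β = d · √(n/2) - z_{α/2}
z_β = 0.61 · √(105/2) - 2.576
z_β = 0.61 · 7.246 - 2.576
z_β = 1.844

Power = Φ(z_β) = Φ(1.844) ≈ 0.967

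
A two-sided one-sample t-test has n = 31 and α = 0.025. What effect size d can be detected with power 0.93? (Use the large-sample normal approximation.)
d ≈ 0.67

Minimum detectable effect (one-sample t-test, normal approximation):
d = (z_{α/2} + z_β) / √n
d = (2.241 + 1.476) / √31
d = 3.717 / 5.568
d ≈ 0.67

By Cohen's convention (0.2 small / 0.5 medium / 0.8 large): medium effect.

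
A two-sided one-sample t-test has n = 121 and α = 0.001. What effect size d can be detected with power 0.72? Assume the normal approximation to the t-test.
d ≈ 0.35

Minimum detectable effect (one-sample t-test, normal approximation):
d = (z_{α/2} + z_β) / √n
d = (3.291 + 0.583) / √121
d = 3.873 / 11.000
d ≈ 0.35

By Cohen's convention (0.2 small / 0.5 medium / 0.8 large): small effect.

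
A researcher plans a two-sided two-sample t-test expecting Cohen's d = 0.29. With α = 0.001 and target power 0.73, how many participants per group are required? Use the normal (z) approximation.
n = 363 per group

Sample size formula (two-sample t-test, normal approximation):
n = 2 · ((z_{α/2} + z_β) / d)²

z_{α/2} = 3.291 (for α = 0.001, two-sided)
z_β = 0.613 (for power = 0.73)
d = 0.29

n = 2 · ((3.291 + 0.613) / 0.29)²
n = 2 · (13.462)²
n ≈ 362.45
Round up to the next whole number: n = 363 per group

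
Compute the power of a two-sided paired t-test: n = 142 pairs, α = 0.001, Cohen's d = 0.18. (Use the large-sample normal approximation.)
Power ≈ 0.13

Power calculation (paired t-test, normal approximation):
z_β = d · √n - z_{α/2}
z_β = 0.18 · √142 - 3.291
z_β = 0.18 · 11.916 - 3.291
z_β = -1.146

Power = Φ(z_β) = Φ(-1.146) ≈ 0.126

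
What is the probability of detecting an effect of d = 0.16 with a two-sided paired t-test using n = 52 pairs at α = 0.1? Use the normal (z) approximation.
Power ≈ 0.31

Power calculation (paired t-test, normal approximation):
z_β = d · √n - z_{α/2}
z_β = 0.16 · √52 - 1.645
z_β = 0.16 · 7.211 - 1.645
z_β = -0.491

Power = Φ(z_β) = Φ(-0.491) ≈ 0.312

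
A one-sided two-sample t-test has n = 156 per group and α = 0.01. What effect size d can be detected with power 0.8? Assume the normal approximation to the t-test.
d ≈ 0.36

Minimum detectable effect (two-sample t-test, normal approximation):
d = (z_α + z_β) / √(n/2)
d = (2.326 + 0.842) / √(156/2)
d = 3.168 / 8.832
d ≈ 0.36

By Cohen's convention (0.2 small / 0.5 medium / 0.8 large): small effect.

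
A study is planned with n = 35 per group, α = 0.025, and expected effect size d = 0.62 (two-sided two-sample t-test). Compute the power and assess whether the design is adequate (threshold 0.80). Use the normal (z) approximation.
Power ≈ 0.64; the study is underpowered (power < 0.80)

Power calculation (two-sample t-test, normal approximation):
z_β = d · √(n/2) - z_{α/2}
z_β = 0.62 · √(35/2) - 2.241
z_β = 0.62 · 4.183 - 2.241
z_β = 0.352

Power = Φ(z_β) = Φ(0.352) ≈ 0.638

Effect size d = 0.62 is medium by Cohen's convention (0.2/0.5/0.8).

Threshold: power ≥ 0.80 is conventionally adequate.
Power ≈ 0.64 → the study is underpowered (power < 0.80).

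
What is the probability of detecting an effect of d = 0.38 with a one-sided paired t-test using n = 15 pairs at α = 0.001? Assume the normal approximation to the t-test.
Power ≈ 0.05

Power calculation (paired t-test, normal approximation):
z_β = d · √n - z_α
z_β = 0.38 · √15 - 3.090
z_β = 0.38 · 3.873 - 3.090
z_β = -1.618

Power = Φ(z_β) = Φ(-1.618) ≈ 0.053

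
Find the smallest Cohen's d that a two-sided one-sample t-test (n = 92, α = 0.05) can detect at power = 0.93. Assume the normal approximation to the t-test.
d ≈ 0.36

Minimum detectable effect (one-sample t-test, normal approximation):
d = (z_{α/2} + z_β) / √n
d = (1.960 + 1.476) / √92
d = 3.436 / 9.592
d ≈ 0.36

By Cohen's convention (0.2 small / 0.5 medium / 0.8 large): small effect.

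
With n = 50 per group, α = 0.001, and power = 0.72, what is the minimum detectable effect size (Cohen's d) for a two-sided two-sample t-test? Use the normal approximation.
d ≈ 0.77

Minimum detectable effect (two-sample t-test, normal approximation):
d = (z_{α/2} + z_β) / √(n/2)
d = (3.291 + 0.583) / √(50/2)
d = 3.873 / 5.000
d ≈ 0.77

By Cohen's convention (0.2 small / 0.5 medium / 0.8 large): medium effect.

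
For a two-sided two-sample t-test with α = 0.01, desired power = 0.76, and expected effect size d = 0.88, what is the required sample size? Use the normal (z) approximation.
n = 28 per group

Sample size formula (two-sample t-test, normal approximation):
n = 2 · ((z_{α/2} + z_β) / d)²

z_{α/2} = 2.576 (for α = 0.01, two-sided)
z_β = 0.706 (for power = 0.76)
d = 0.88

n = 2 · ((2.576 + 0.706) / 0.88)²
n = 2 · (3.730)²
n ≈ 27.83
Round up to the next whole number: n = 28 per group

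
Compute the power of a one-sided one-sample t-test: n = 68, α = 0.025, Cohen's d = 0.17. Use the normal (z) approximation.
Power ≈ 0.29

Power calculation (one-sample t-test, normal approximation):
z_β = d · √n - z_α
z_β = 0.17 · √68 - 1.960
z_β = 0.17 · 8.246 - 1.960
z_β = -0.558

Power = Φ(z_β) = Φ(-0.558) ≈ 0.288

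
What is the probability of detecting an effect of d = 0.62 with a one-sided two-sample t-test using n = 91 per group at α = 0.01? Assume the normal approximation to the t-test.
Power ≈ 0.97

Power calculation (two-sample t-test, normal approximation):
z_β = d · √(n/2) - z_α
z_β = 0.62 · √(91/2) - 2.326
z_β = 0.62 · 6.745 - 2.326
z_β = 1.856

Power = Φ(z_β) = Φ(1.856) ≈ 0.968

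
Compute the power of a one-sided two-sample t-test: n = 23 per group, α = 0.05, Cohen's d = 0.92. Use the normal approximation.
Power ≈ 0.93

Power calculation (two-sample t-test, normal approximation):
z_β = d · √(n/2) - z_α
z_β = 0.92 · √(23/2) - 1.645
z_β = 0.92 · 3.391 - 1.645
z_β = 1.475

Power = Φ(z_β) = Φ(1.475) ≈ 0.930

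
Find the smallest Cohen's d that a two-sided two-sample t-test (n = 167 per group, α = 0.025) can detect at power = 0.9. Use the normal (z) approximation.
d ≈ 0.39

Minimum detectable effect (two-sample t-test, normal approximation):
d = (z_{α/2} + z_β) / √(n/2)
d = (2.241 + 1.282) / √(167/2)
d = 3.523 / 9.138
d ≈ 0.39

By Cohen's convention (0.2 small / 0.5 medium / 0.8 large): small effect.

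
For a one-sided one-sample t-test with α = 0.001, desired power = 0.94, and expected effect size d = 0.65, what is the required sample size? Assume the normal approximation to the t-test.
n = 52

Sample size formula (one-sample t-test, normal approximation):
n = ((z_α + z_β) / d)²

z_α = 3.090 (for α = 0.001, one-sided)
z_β = 1.555 (for power = 0.94)
d = 0.65

n = ((3.090 + 1.555) / 0.65)²
n = (7.146)²
n ≈ 51.07
Round up to the next whole number: n = 52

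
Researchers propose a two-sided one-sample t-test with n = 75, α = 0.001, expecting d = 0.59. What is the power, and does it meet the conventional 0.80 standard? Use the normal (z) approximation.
Power ≈ 0.97; the study is adequately powered (power ≥ 0.80)

Power calculation (one-sample t-test, normal approximation):
z_β = d · √n - z_{α/2}
z_β = 0.59 · √75 - 3.291
z_β = 0.59 · 8.660 - 3.291
z_β = 1.819

Power = Φ(z_β) = Φ(1.819) ≈ 0.966

Effect size d = 0.59 is medium by Cohen's convention (0.2/0.5/0.8).

Threshold: power ≥ 0.80 is conventionally adequate.
Power ≈ 0.97 → the study is adequately powered (power ≥ 0.80).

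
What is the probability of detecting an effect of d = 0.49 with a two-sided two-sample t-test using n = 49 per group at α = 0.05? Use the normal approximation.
Power ≈ 0.68

Power calculation (two-sample t-test, normal approximation):
z_β = d · √(n/2) - z_{α/2}
z_β = 0.49 · √(49/2) - 1.960
z_β = 0.49 · 4.950 - 1.960
z_β = 0.465

Power = Φ(z_β) = Φ(0.465) ≈ 0.679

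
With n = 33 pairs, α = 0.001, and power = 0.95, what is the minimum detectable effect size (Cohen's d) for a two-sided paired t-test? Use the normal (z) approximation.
d ≈ 0.86

Minimum detectable effect (paired t-test, normal approximation):
d = (z_{α/2} + z_β) / √n
d = (3.291 + 1.645) / √33
d = 4.935 / 5.745
d ≈ 0.86

By Cohen's convention (0.2 small / 0.5 medium / 0.8 large): large effect.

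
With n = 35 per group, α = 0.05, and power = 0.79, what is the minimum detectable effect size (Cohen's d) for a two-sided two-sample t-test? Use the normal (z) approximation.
d ≈ 0.66

Minimum detectable effect (two-sample t-test, normal approximation):
d = (z_{α/2} + z_β) / √(n/2)
d = (1.960 + 0.806) / √(35/2)
d = 2.766 / 4.183
d ≈ 0.66

By Cohen's convention (0.2 small / 0.5 medium / 0.8 large): medium effect.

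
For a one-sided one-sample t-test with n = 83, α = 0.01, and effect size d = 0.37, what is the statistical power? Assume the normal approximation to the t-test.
Power ≈ 0.85

Power calculation (one-sample t-test, normal approximation):
z_β = d · √n - z_α
z_β = 0.37 · √83 - 2.326
z_β = 0.37 · 9.110 - 2.326
z_β = 1.045

Power = Φ(z_β) = Φ(1.045) ≈ 0.852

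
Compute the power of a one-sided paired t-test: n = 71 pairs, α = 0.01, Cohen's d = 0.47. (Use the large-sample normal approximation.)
Power ≈ 0.95

Power calculation (paired t-test, normal approximation):
z_β = d · √n - z_α
z_β = 0.47 · √71 - 2.326
z_β = 0.47 · 8.426 - 2.326
z_β = 1.634

Power = Φ(z_β) = Φ(1.634) ≈ 0.949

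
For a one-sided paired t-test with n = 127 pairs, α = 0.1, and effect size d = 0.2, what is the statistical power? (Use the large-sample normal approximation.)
Power ≈ 0.83

Power calculation (paired t-test, normal approximation):
z_β = d · √n - z_α
z_β = 0.2 · √127 - 1.282
z_β = 0.2 · 11.269 - 1.282
z_β = 0.972

Power = Φ(z_β) = Φ(0.972) ≈ 0.835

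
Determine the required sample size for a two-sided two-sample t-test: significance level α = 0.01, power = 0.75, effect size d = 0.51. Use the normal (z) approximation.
n = 82 per group

Sample size formula (two-sample t-test, normal approximation):
n = 2 · ((z_{α/2} + z_β) / d)²

z_{α/2} = 2.576 (for α = 0.01, two-sided)
z_β = 0.674 (for power = 0.75)
d = 0.51

n = 2 · ((2.576 + 0.674) / 0.51)²
n = 2 · (6.373)²
n ≈ 81.23
Round up to the next whole number: n = 82 per group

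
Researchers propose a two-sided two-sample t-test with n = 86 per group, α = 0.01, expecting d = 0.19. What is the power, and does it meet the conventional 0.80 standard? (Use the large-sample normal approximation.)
Power ≈ 0.09; the study is underpowered (power < 0.80)

Power calculation (two-sample t-test, normal approximation):
z_β = d · √(n/2) - z_{α/2}
z_β = 0.19 · √(86/2) - 2.576
z_β = 0.19 · 6.557 - 2.576
z_β = -1.330

Power = Φ(z_β) = Φ(-1.330) ≈ 0.092

Effect size d = 0.19 is very small by Cohen's convention (0.2/0.5/0.8).

Threshold: power ≥ 0.80 is conventionally adequate.
Power ≈ 0.09 → the study is underpowered (power < 0.80).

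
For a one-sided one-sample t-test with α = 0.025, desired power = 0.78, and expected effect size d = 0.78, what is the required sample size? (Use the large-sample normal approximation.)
n = 13

Sample size formula (one-sample t-test, normal approximation):
n = ((z_α + z_β) / d)²

z_α = 1.960 (for α = 0.025, one-sided)
z_β = 0.772 (for power = 0.78)
d = 0.78

n = ((1.960 + 0.772) / 0.78)²
n = (3.503)²
n ≈ 12.27
Round up to the next whole number: n = 13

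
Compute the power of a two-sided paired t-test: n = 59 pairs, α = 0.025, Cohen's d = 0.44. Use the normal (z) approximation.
Power ≈ 0.87

Power calculation (paired t-test, normal approximation):
z_β = d · √n - z_{α/2}
z_β = 0.44 · √59 - 2.241
z_β = 0.44 · 7.681 - 2.241
z_β = 1.138

Power = Φ(z_β) = Φ(1.138) ≈ 0.873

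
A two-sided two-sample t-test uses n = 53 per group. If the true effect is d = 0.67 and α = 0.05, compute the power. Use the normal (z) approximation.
Power ≈ 0.93

Power calculation (two-sample t-test, normal approximation):
z_β = d · √(n/2) - z_{α/2}
z_β = 0.67 · √(53/2) - 1.960
z_β = 0.67 · 5.148 - 1.960
z_β = 1.489

Power = Φ(z_β) = Φ(1.489) ≈ 0.932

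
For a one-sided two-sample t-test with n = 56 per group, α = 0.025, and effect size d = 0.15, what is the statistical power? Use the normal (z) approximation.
Power ≈ 0.12

Power calculation (two-sample t-test, normal approximation):
z_β = d · √(n/2) - z_α
z_β = 0.15 · √(56/2) - 1.960
z_β = 0.15 · 5.292 - 1.960
z_β = -1.166

Power = Φ(z_β) = Φ(-1.166) ≈ 0.122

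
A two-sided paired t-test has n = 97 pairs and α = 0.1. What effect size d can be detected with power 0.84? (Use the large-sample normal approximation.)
d ≈ 0.27

Minimum detectable effect (paired t-test, normal approximation):
d = (z_{α/2} + z_β) / √n
d = (1.645 + 0.994) / √97
d = 2.639 / 9.849
d ≈ 0.27

By Cohen's convention (0.2 small / 0.5 medium / 0.8 large): small effect.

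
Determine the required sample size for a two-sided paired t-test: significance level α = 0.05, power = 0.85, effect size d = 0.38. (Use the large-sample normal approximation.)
n = 63 pairs

Sample size formula (paired t-test, normal approximation):
n = ((z_{α/2} + z_β) / d)²

z_{α/2} = 1.960 (for α = 0.05, two-sided)
z_β = 1.036 (for power = 0.85)
d = 0.38

n = ((1.960 + 1.036) / 0.38)²
n = (7.884)²
n ≈ 62.16
Round up to the next whole number: n = 63 pairs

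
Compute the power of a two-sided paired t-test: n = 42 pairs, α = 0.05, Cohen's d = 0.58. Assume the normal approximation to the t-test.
Power ≈ 0.96

Power calculation (paired t-test, normal approximation):
z_β = d · √n - z_{α/2}
z_β = 0.58 · √42 - 1.960
z_β = 0.58 · 6.481 - 1.960
z_β = 1.799

Power = Φ(z_β) = Φ(1.799) ≈ 0.964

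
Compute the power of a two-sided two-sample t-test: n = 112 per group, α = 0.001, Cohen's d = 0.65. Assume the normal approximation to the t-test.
Power ≈ 0.94

Power calculation (two-sample t-test, normal approximation):
z_β = d · √(n/2) - z_{α/2}
z_β = 0.65 · √(112/2) - 3.291
z_β = 0.65 · 7.483 - 3.291
z_β = 1.574

Power = Φ(z_β) = Φ(1.574) ≈ 0.942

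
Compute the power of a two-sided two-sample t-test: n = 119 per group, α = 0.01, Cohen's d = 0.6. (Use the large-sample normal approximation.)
Power ≈ 0.98

Power calculation (two-sample t-test, normal approximation):
z_β = d · √(n/2) - z_{α/2}
z_β = 0.6 · √(119/2) - 2.576
z_β = 0.6 · 7.714 - 2.576
z_β = 2.052

Power = Φ(z_β) = Φ(2.052) ≈ 0.980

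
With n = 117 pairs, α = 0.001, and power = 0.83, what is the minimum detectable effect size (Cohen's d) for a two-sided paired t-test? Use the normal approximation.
d ≈ 0.39

Minimum detectable effect (paired t-test, normal approximation):
d = (z_{α/2} + z_β) / √n
d = (3.291 + 0.954) / √117
d = 4.245 / 10.817
d ≈ 0.39

By Cohen's convention (0.2 small / 0.5 medium / 0.8 large): small effect.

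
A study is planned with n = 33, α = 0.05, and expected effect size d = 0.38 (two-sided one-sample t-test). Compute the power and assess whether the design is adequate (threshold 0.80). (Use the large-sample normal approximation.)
Power ≈ 0.59; the study is underpowered (power < 0.80)

Power calculation (one-sample t-test, normal approximation):
z_β = d · √n - z_{α/2}
z_β = 0.38 · √33 - 1.960
z_β = 0.38 · 5.745 - 1.960
z_β = 0.223

Power = Φ(z_β) = Φ(0.223) ≈ 0.588

Effect size d = 0.38 is small by Cohen's convention (0.2/0.5/0.8).

Threshold: power ≥ 0.80 is conventionally adequate.
Power ≈ 0.59 → the study is underpowered (power < 0.80).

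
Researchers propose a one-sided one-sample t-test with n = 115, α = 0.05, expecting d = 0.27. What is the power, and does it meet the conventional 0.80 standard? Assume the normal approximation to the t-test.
Power ≈ 0.89; the study is adequately powered (power ≥ 0.80)

Power calculation (one-sample t-test, normal approximation):
z_β = d · √n - z_α
z_β = 0.27 · √115 - 1.645
z_β = 0.27 · 10.724 - 1.645
z_β = 1.251

Power = Φ(z_β) = Φ(1.251) ≈ 0.894

Effect size d = 0.27 is small by Cohen's convention (0.2/0.5/0.8).

Threshold: power ≥ 0.80 is conventionally adequate.
Power ≈ 0.89 → the study is adequately powered (power ≥ 0.80).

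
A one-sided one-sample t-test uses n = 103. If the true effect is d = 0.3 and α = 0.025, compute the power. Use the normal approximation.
Power ≈ 0.86

Power calculation (one-sample t-test, normal approximation):
z_β = d · √n - z_α
z_β = 0.3 · √103 - 1.960
z_β = 0.3 · 10.149 - 1.960
z_β = 1.085

Power = Φ(z_β) = Φ(1.085) ≈ 0.861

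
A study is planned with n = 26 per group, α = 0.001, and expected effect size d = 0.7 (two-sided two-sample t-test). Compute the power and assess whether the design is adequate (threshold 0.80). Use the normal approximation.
Power ≈ 0.22; the study is underpowered (power < 0.80)

Power calculation (two-sample t-test, normal approximation):
z_β = d · √(n/2) - z_{α/2}
z_β = 0.7 · √(26/2) - 3.291
z_β = 0.7 · 3.606 - 3.291
z_β = -0.767

Power = Φ(z_β) = Φ(-0.767) ≈ 0.222

Effect size d = 0.7 is medium by Cohen's convention (0.2/0.5/0.8).

Threshold: power ≥ 0.80 is conventionally adequate.
Power ≈ 0.22 → the study is underpowered (power < 0.80).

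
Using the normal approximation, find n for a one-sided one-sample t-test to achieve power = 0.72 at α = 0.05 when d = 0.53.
n = 18

Sample size formula (one-sample t-test, normal approximation):
n = ((z_α + z_β) / d)²

z_α = 1.645 (for α = 0.05, one-sided)
z_β = 0.583 (for power = 0.72)
d = 0.53

n = ((1.645 + 0.583) / 0.53)²
n = (4.204)²
n ≈ 17.67
Round up to the next whole number: n = 18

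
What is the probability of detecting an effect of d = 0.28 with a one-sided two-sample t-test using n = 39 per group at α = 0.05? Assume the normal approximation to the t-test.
Power ≈ 0.34

Power calculation (two-sample t-test, normal approximation):
z_β = d · √(n/2) - z_α
z_β = 0.28 · √(39/2) - 1.645
z_β = 0.28 · 4.416 - 1.645
z_β = -0.408

Power = Φ(z_β) = Φ(-0.408) ≈ 0.341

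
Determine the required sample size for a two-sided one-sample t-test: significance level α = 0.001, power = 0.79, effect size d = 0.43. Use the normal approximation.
n = 91

Sample size formula (one-sample t-test, normal approximation):
n = ((z_{α/2} + z_β) / d)²

z_{α/2} = 3.291 (for α = 0.001, two-sided)
z_β = 0.806 (for power = 0.79)
d = 0.43

n = ((3.291 + 0.806) / 0.43)²
n = (9.528)²
n ≈ 90.78
Round up to the next whole number: n = 91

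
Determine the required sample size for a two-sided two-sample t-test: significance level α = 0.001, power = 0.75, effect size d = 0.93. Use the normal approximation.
n = 37 per group

Sample size formula (two-sample t-test, normal approximation):
n = 2 · ((z_{α/2} + z_β) / d)²

z_{α/2} = 3.291 (for α = 0.001, two-sided)
z_β = 0.674 (for power = 0.75)
d = 0.93

n = 2 · ((3.291 + 0.674) / 0.93)²
n = 2 · (4.263)²
n ≈ 36.35
Round up to the next whole number: n = 37 per group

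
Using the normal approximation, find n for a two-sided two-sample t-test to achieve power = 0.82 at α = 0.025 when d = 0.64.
n = 49 per group

Sample size formula (two-sample t-test, normal approximation):
n = 2 · ((z_{α/2} + z_β) / d)²

z_{α/2} = 2.241 (for α = 0.025, two-sided)
z_β = 0.915 (for power = 0.82)
d = 0.64

n = 2 · ((2.241 + 0.915) / 0.64)²
n = 2 · (4.931)²
n ≈ 48.63
Round up to the next whole number: n = 49 per group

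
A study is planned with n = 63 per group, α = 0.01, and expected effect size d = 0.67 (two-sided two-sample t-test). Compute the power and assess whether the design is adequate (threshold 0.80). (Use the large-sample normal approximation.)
Power ≈ 0.88; the study is adequately powered (power ≥ 0.80)

Power calculation (two-sample t-test, normal approximation):
z_β = d · √(n/2) - z_{α/2}
z_β = 0.67 · √(63/2) - 2.576
z_β = 0.67 · 5.612 - 2.576
z_β = 1.185

Power = Φ(z_β) = Φ(1.185) ≈ 0.882

Effect size d = 0.67 is medium by Cohen's convention (0.2/0.5/0.8).

Threshold: power ≥ 0.80 is conventionally adequate.
Power ≈ 0.88 → the study is adequately powered (power ≥ 0.80).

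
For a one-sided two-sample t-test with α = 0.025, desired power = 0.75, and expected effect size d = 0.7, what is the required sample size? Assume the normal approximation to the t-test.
n = 29 per group

Sample size formula (two-sample t-test, normal approximation):
n = 2 · ((z_α + z_β) / d)²

z_α = 1.960 (for α = 0.025, one-sided)
z_β = 0.674 (for power = 0.75)
d = 0.7

n = 2 · ((1.960 + 0.674) / 0.7)²
n = 2 · (3.763)²
n ≈ 28.32
Round up to the next whole number: n = 29 per group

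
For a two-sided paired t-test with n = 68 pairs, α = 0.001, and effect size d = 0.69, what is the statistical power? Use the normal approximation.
Power ≈ 0.99

Power calculation (paired t-test, normal approximation):
z_β = d · √n - z_{α/2}
z_β = 0.69 · √68 - 3.291
z_β = 0.69 · 8.246 - 3.291
z_β = 2.399

Power = Φ(z_β) = Φ(2.399) ≈ 0.992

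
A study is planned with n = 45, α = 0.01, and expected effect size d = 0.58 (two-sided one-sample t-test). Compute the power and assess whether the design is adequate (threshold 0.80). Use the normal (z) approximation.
Power ≈ 0.91; the study is adequately powered (power ≥ 0.80)

Power calculation (one-sample t-test, normal approximation):
z_β = d · √n - z_{α/2}
z_β = 0.58 · √45 - 2.576
z_β = 0.58 · 6.708 - 2.576
z_β = 1.315

Power = Φ(z_β) = Φ(1.315) ≈ 0.906

Effect size d = 0.58 is medium by Cohen's convention (0.2/0.5/0.8).

Threshold: power ≥ 0.80 is conventionally adequate.
Power ≈ 0.91 → the study is adequately powered (power ≥ 0.80).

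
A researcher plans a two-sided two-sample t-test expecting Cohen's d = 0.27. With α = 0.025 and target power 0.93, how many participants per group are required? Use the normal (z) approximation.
n = 380 per group

Sample size formula (two-sample t-test, normal approximation):
n = 2 · ((z_{α/2} + z_β) / d)²

z_{α/2} = 2.241 (for α = 0.025, two-sided)
z_β = 1.476 (for power = 0.93)
d = 0.27

n = 2 · ((2.241 + 1.476) / 0.27)²
n = 2 · (13.767)²
n ≈ 379.06
Round up to the next whole number: n = 380 per group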